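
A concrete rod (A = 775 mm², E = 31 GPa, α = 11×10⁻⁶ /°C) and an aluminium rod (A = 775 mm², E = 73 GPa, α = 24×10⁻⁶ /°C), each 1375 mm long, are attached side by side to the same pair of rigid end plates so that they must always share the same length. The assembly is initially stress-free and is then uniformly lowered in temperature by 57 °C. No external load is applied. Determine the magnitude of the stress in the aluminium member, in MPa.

σ ≈ 16.1 MPa (tensile)

Both members must finish at the same length. With the larger α, the aluminium tends to over-contract; the plates restrain it, putting the aluminium in tension and the concrete in compression. With no external load the two internal forces are equal and opposite, magnitude P.
Compatibility of the two members (thermal + elastic change equal): (α₁ − α₂)ΔT = P·[1/(A₁E₁) + 1/(A₂E₂)].
|α₁ − α₂|·ΔT = 13×10⁻⁶ × 57 = 0.000741.
1/(A₁E₁) + 1/(A₂E₂) = 1/(775×31×10³) + 1/(775×73×10³) = 5.93×10⁻⁸ N⁻¹.
P = 0.000741 / 5.93×10⁻⁸ = 12500 N = 12.5 kN.
σ_{aluminium} = P/A₂ = 12500/775 = 16.12 MPa, tensile.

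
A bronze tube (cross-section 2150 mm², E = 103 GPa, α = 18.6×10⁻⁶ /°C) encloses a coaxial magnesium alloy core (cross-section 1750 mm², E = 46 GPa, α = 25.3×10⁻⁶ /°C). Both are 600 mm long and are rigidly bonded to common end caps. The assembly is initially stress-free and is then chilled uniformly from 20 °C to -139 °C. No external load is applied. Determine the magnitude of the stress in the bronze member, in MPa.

The magnesium alloy has the larger α, so on cooling it would change length more than the bronze if both were free. The rigid plates force a common final length, so the magnesium alloy is put into tension and the bronze into compression, with equal and opposite forces P (no external load).
Setting the final lengths equal and cancelling L: (α₁ − α₂)ΔT = P/(A₁E₁) + P/(A₂E₂).
|α₁ − α₂|·ΔT = 6.7×10⁻⁶ × 159 = 0.001065.
1/(A₁E₁) + 1/(A₂E₂) = 1/(2150×103×10³) + 1/(1750×46×10³) = 1.694×10⁻⁸ N⁻¹.
P = 0.001065 / 1.694×10⁻⁸ = 62890 N = 62.89 kN.
σ_{bronze} = P/A₁ = 62890/2150 = 29.25 MPa, compressive.

σ ≈ 29.3 MPa (compressive)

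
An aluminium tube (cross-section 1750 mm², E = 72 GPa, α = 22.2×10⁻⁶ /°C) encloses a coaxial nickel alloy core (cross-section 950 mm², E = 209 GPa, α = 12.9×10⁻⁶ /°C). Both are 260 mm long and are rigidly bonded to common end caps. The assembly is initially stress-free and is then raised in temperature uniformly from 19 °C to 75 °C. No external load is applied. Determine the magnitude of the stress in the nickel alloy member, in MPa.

σ ≈ 42.3 MPa (tensile)

The aluminium has the larger α, so on heating it would change length more than the nickel alloy if both were free. The rigid plates force a common final length, so the aluminium is put into compression and the nickel alloy into tension, with equal and opposite forces P (no external load).
Equating the net (thermal + elastic) strains gives |α₁ − α₂|·ΔT = P·[1/(A₁E₁) + 1/(A₂E₂)].
|α₁ − α₂|·ΔT = 9.3×10⁻⁶ × 56 = 0.0005208.
1/(A₁E₁) + 1/(A₂E₂) = 1/(1750×72×10³) + 1/(950×209×10³) = 1.297×10⁻⁸ N⁻¹.
P = 0.0005208 / 1.297×10⁻⁸ = 40140 N = 40.14 kN.
σ_{nickel alloy} = P/A₂ = 40140/950 = 42.26 MPa, tensile.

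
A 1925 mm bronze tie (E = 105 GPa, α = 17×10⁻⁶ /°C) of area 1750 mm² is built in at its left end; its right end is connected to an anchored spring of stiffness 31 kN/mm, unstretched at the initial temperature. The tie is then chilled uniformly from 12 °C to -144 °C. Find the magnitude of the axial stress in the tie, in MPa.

The unrestrained thermal change is αΔT L = 17×10⁻⁶ × 156 × 1925 = 5.105 mm.
With a force P in the spring, the elastic change of the tie is PL/(AE) and that of the spring is P/k; compatibility requires their sum to equal δ_free.
So P = δ_free / [L/(AE) + 1/k] = 5.105 / [ 1925/(1750×105×10³) + 1/(31×10³) ].
P = 5.105 / 4.273×10⁻⁵ = 119500 N.
σ = P/A = 119500/1750 = 68.26 MPa.

σ ≈ 68.3 MPa (tensile)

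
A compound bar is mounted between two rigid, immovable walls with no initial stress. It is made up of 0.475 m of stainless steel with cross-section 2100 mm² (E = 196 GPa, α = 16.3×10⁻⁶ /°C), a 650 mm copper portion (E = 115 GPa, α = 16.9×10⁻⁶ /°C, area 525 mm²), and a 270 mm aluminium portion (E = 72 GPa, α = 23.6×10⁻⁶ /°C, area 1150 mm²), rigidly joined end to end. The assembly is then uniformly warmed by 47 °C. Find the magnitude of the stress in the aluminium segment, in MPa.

With the walls removed the bar would change length by δ_free = Σ αᵢΔT Lᵢ = 16.3×10⁻⁶×47×475 + 16.9×10⁻⁶×47×650 + 23.6×10⁻⁶×47×270 = 1.18 mm.
Since the ends are fixed, an axial force P builds up, equal in every segment, with P · Σ Lᵢ/(AᵢEᵢ) = δ_free.
The series flexibility is Σ Lᵢ/(AᵢEᵢ) = 475/(2100×196×10³) + 650/(525×115×10³) + 270/(1150×72×10³) = 1.518×10⁻⁵ mm/N.
So P = 1.18 / 1.518×10⁻⁵ = 77.71 kN, compressive.
σ_{aluminium} = P / A = 77710 / 1150 = 67.57 MPa.

σ ≈ 67.6 MPa (compressive)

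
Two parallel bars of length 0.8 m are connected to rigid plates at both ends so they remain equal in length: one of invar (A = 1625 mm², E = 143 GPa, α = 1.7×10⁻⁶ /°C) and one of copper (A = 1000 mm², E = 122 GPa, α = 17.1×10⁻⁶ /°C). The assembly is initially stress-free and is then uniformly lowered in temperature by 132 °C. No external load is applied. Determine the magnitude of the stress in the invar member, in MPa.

σ ≈ 100 MPa (compressive)

Equilibrium of a rigid end plate with no external load gives equal and opposite internal forces ±P in the two members. Since α_{copper} > α_{invar}, cooling drives the copper into tension and the invar into compression.
Equating the net (thermal + elastic) strains gives |α₁ − α₂|·ΔT = P·[1/(A₁E₁) + 1/(A₂E₂)].
|α₁ − α₂|·ΔT = 15.4×10⁻⁶ × 132 = 0.002033.
1/(A₁E₁) + 1/(A₂E₂) = 1/(1625×143×10³) + 1/(1000×122×10³) = 1.25×10⁻⁸ N⁻¹.
So P = 0.002033 / 1.25×10⁻⁸ = 162.6 kN.
σ_{invar} = P/A₁ = 162600/1625 = 100.1 MPa, compressive.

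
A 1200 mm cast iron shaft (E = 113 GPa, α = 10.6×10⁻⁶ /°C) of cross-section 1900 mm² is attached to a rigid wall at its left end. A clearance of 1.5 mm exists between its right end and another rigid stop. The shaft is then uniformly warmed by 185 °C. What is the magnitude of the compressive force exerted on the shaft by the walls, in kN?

P ≈ 153 kN

Free thermal elongation = αΔT L = 10.6×10⁻⁶ × 185 × 1200 = 2.353 mm.
The gap closes (δ_free > 1.5 mm) and the wall then resists a further 2.353 − 1.5 = 0.8532 mm of expansion.
Compatibility: PL/(AE) = 0.8532 mm, so σ = P/A = E × (0.8532/1200) = 80.34 MPa.
Force on the wall = σA = 80.34 × 1900 mm² = 152.7 kN.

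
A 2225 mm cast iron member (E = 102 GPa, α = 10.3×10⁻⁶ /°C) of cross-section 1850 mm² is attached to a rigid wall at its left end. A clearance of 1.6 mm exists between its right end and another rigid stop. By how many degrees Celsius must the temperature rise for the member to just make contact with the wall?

ΔT ≈ 69.8 °C

The gap closes when αΔT L = 1.6 mm, since the member is still unstressed at that instant.
ΔT = 1.6 / (10.3×10⁻⁶ × 2225) = 69.82 °C.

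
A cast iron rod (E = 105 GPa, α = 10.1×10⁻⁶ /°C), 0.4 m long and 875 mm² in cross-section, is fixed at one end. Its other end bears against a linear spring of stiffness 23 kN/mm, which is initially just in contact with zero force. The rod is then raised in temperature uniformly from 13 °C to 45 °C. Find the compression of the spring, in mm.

The unrestrained thermal change is αΔT L = 10.1×10⁻⁶ × 32 × 400 = 0.1293 mm.
With a force P in the spring, the elastic change of the rod is PL/(AE) and that of the spring is P/k; compatibility requires their sum to equal δ_free.
So P = δ_free / [L/(AE) + 1/k] = 0.1293 / [ 400/(875×105×10³) + 1/(23×10³) ].
P = 0.1293 / 4.783×10⁻⁵ = 2703 N.
Spring compression = P/k = 2703/(23×10³) = 0.1175 mm.

δ ≈ 0.118 mm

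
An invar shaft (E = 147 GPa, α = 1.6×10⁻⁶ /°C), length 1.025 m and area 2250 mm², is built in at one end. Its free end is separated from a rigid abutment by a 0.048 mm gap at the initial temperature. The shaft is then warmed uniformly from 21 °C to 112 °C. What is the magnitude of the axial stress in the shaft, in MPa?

σ ≈ 14.5 MPa (compressive)

If the wall were absent the shaft would grow by αΔT L = 1.6×10⁻⁶ × 91 × 1025 = 0.1492 mm.
This exceeds the 0.048 mm gap, so the wall pushes back. The portion of expansion that must be recovered elastically is δ_free − gap = 0.1492 − 0.048 = 0.1012 mm.
So σ = E(δ_free − g)/L = 147×10³ × 0.1012/1025 = 14.52 MPa.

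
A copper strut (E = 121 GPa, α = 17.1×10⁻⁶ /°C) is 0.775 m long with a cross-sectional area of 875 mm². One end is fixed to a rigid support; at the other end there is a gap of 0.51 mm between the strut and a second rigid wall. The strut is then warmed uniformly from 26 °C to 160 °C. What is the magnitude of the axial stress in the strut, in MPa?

Free thermal elongation = αΔT L = 17.1×10⁻⁶ × 134 × 775 = 1.776 mm.
The gap closes (δ_free > 0.51 mm) and the wall then resists a further 1.776 − 0.51 = 1.266 mm of expansion.
That suppressed elongation corresponds to σ = E·Δ/L = 121×10³ × 1.266/775 = 197.6 MPa.

σ ≈ 198 MPa (compressive)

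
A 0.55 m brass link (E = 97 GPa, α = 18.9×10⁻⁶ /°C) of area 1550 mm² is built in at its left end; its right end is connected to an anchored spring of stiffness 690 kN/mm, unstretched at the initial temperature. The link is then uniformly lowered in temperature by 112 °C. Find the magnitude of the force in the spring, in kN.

P ≈ 228 kN

The unrestrained thermal change is αΔT L = 18.9×10⁻⁶ × 112 × 550 = 1.164 mm.
With a force P in the spring, the elastic change of the link is PL/(AE) and that of the spring is P/k; compatibility requires their sum to equal δ_free.
So P = δ_free / [L/(AE) + 1/k] = 1.164 / [ 550/(1550×97×10³) + 1/(690×10³) ].
P = 1.164 / 5.107×10⁻⁶ = 228000 N.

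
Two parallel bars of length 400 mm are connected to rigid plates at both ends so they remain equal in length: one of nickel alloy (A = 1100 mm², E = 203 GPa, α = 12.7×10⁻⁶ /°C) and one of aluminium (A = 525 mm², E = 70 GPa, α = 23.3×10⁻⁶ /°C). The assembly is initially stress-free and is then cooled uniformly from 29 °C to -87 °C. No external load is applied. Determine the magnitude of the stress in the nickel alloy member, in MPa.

Equilibrium of a rigid end plate with no external load gives equal and opposite internal forces ±P in the two members. Since α_{aluminium} > α_{nickel alloy}, cooling drives the aluminium into tension and the nickel alloy into compression.
Setting the final lengths equal and cancelling L: (α₁ − α₂)ΔT = P/(A₁E₁) + P/(A₂E₂).
|α₁ − α₂|·ΔT = 10.6×10⁻⁶ × 116 = 0.00123.
1/(A₁E₁) + 1/(A₂E₂) = 1/(1100×203×10³) + 1/(525×70×10³) = 3.169×10⁻⁸ N⁻¹.
P = 0.00123 / 3.169×10⁻⁸ = 38800 N = 38.8 kN.
σ_{nickel alloy} = P/A₁ = 38800/1100 = 35.27 MPa, compressive.

σ ≈ 35.3 MPa (compressive)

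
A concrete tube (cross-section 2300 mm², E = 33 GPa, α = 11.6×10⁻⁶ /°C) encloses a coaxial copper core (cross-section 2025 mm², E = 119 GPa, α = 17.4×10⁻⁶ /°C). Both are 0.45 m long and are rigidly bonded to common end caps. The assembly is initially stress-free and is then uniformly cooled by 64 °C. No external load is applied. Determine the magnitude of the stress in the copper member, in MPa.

σ ≈ 10.6 MPa (tensile)

Both members must finish at the same length. With the larger α, the copper tends to over-contract; the plates restrain it, putting the copper in tension and the concrete in compression. With no external load the two internal forces are equal and opposite, magnitude P.
Setting the final lengths equal and cancelling L: (α₁ − α₂)ΔT = P/(A₁E₁) + P/(A₂E₂).
|α₁ − α₂|·ΔT = 5.8×10⁻⁶ × 64 = 0.0003712.
1/(A₁E₁) + 1/(A₂E₂) = 1/(2300×33×10³) + 1/(2025×119×10³) = 1.733×10⁻⁸ N⁻¹.
So P = 0.0003712 / 1.733×10⁻⁸ = 21.43 kN.
σ_{copper} = P/A₂ = 21430/2025 = 10.58 MPa, tensile.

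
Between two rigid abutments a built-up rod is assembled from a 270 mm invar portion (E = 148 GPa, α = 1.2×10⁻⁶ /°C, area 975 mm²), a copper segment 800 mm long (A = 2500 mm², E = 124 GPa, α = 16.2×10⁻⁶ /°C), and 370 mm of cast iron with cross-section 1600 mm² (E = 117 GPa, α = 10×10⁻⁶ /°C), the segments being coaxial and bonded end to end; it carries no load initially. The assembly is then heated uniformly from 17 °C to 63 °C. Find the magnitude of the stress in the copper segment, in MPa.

If the supports were absent, the total length change would be Σ αᵢΔT Lᵢ = 1.2×10⁻⁶×46×270 + 16.2×10⁻⁶×46×800 + 10×10⁻⁶×46×370 = 0.7813 mm.
Since the ends are fixed, an axial force P builds up, equal in every segment, with P · Σ Lᵢ/(AᵢEᵢ) = δ_free.
Σ Lᵢ/(AᵢEᵢ) = 270/(975×148×10³) + 800/(2500×124×10³) + 370/(1600×117×10³) = 6.428×10⁻⁶ mm/N.
So P = 0.7813 / 6.428×10⁻⁶ = 121.5 kN, compressive.
σ_{copper} = P / A = 121500 / 2500 = 48.61 MPa.

σ ≈ 48.6 MPa (compressive)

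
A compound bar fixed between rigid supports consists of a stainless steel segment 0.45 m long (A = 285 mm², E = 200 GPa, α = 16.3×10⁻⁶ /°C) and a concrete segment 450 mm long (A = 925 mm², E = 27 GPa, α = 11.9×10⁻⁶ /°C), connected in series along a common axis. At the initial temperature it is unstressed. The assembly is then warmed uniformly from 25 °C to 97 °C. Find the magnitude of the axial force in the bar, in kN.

If the supports were absent, the total length change would be Σ αᵢΔT Lᵢ = 16.3×10⁻⁶×72×450 + 11.9×10⁻⁶×72×450 = 0.9137 mm.
The rigid supports impose zero overall length change; the single axial force P common to all segments must satisfy P Σ Lᵢ/(AᵢEᵢ) = δ_free.
Σ Lᵢ/(AᵢEᵢ) = 450/(285×200×10³) + 450/(925×27×10³) = 2.591×10⁻⁵ mm/N.
Hence P = δ_free / Σ(L/AE) = 0.9137/2.591×10⁻⁵ = 35.26 kN (compressive).

P ≈ 35.3 kN (compressive)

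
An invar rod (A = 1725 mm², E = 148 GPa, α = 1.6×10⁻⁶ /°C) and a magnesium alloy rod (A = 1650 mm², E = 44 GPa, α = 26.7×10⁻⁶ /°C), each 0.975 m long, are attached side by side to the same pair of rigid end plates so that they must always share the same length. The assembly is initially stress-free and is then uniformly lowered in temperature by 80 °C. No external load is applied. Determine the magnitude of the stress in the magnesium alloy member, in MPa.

σ ≈ 68.8 MPa (tensile)

Both members must finish at the same length. With the larger α, the magnesium alloy tends to over-contract; the plates restrain it, putting the magnesium alloy in tension and the invar in compression. With no external load the two internal forces are equal and opposite, magnitude P.
Compatibility of the two members (thermal + elastic change equal): (α₁ − α₂)ΔT = P·[1/(A₁E₁) + 1/(A₂E₂)].
|α₁ − α₂|·ΔT = 25.1×10⁻⁶ × 80 = 0.002008.
1/(A₁E₁) + 1/(A₂E₂) = 1/(1725×148×10³) + 1/(1650×44×10³) = 1.769×10⁻⁸ N⁻¹.
So P = 0.002008 / 1.769×10⁻⁸ = 113.5 kN.
σ_{magnesium alloy} = P/A₂ = 113500/1650 = 68.79 MPa, tensile.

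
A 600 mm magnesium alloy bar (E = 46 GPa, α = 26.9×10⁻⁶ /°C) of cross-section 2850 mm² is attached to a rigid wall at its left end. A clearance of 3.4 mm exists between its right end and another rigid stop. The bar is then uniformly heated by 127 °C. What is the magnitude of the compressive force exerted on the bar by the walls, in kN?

P ≈ 0 kN

Unrestrained expansion: δ_free = αΔT L = 26.9×10⁻⁶ × 127 × 600 = 2.05 mm.
Since δ_free = 2.05 mm is less than the 3.4 mm gap, the bar never touches the wall. No axial force develops.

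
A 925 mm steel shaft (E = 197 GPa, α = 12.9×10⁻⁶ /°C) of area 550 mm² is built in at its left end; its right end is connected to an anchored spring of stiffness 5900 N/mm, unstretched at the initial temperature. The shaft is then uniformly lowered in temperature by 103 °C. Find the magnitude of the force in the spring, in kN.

P ≈ 6.9 kN

The unrestrained thermal change is αΔT L = 12.9×10⁻⁶ × 103 × 925 = 1.229 mm.
Let P be the tensile force in the spring. The shaft extends elastically by PL/(AE) and the spring stretches by P/k; together these equal δ_free.
P [ L/(AE) + 1/k ] = δ_free → P [ 925/(550×197×10³) + 1/(5900) ] = 1.229.
P = 1.229 / 0.000178 = 6904 N.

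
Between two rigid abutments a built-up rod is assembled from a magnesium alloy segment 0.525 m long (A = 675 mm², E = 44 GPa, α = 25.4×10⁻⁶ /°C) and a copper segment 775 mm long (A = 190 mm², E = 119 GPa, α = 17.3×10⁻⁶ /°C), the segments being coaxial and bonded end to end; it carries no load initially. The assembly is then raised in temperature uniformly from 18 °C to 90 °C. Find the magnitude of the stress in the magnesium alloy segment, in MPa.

If the supports were absent, the total length change would be Σ αᵢΔT Lᵢ = 25.4×10⁻⁶×72×525 + 17.3×10⁻⁶×72×775 = 1.925 mm.
Since the ends are fixed, an axial force P builds up, equal in every segment, with P · Σ Lᵢ/(AᵢEᵢ) = δ_free.
Σ Lᵢ/(AᵢEᵢ) = 525/(675×44×10³) + 775/(190×119×10³) = 5.195×10⁻⁵ mm/N.
Hence P = δ_free / Σ(L/AE) = 1.925/5.195×10⁻⁵ = 37.06 kN (compressive).
σ_{magnesium alloy} = P / A = 37060 / 675 = 54.91 MPa.

σ ≈ 54.9 MPa (compressive)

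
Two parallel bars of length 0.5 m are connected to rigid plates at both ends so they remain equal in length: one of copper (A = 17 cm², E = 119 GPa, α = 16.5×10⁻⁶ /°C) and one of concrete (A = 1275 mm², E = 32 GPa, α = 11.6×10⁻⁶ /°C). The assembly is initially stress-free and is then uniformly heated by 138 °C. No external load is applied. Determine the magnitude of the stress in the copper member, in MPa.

The copper has the larger α, so on heating it would change length more than the concrete if both were free. The rigid plates force a common final length, so the copper is put into compression and the concrete into tension, with equal and opposite forces P (no external load).
Setting the final lengths equal and cancelling L: (α₁ − α₂)ΔT = P/(A₁E₁) + P/(A₂E₂).
|α₁ − α₂|·ΔT = 4.9×10⁻⁶ × 138 = 0.0006762.
1/(A₁E₁) + 1/(A₂E₂) = 1/(1700×119×10³) + 1/(1275×32×10³) = 2.945×10⁻⁸ N⁻¹.
P = 0.0006762 / 2.945×10⁻⁸ = 22960 N = 22.96 kN.
σ_{copper} = P/A₁ = 22960/1700 = 13.51 MPa, compressive.

σ ≈ 13.5 MPa (compressive)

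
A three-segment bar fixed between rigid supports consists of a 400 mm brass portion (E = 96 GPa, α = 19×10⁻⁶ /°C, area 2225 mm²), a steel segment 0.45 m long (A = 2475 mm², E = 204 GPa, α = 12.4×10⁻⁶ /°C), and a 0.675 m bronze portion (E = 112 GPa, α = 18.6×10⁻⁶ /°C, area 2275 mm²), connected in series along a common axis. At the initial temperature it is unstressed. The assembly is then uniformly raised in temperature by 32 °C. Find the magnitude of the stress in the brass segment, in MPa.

Free thermal expansion of the whole bar: Σ αᵢΔT Lᵢ = 19×10⁻⁶×32×400 + 12.4×10⁻⁶×32×450 + 18.6×10⁻⁶×32×675 = 0.8235 mm.
The rigid supports impose zero overall length change; the single axial force P common to all segments must satisfy P Σ Lᵢ/(AᵢEᵢ) = δ_free.
Σ Lᵢ/(AᵢEᵢ) = 400/(2225×96×10³) + 450/(2475×204×10³) + 675/(2275×112×10³) = 5.413×10⁻⁶ mm/N.
P = 0.8235 / 5.413×10⁻⁶ = 152100 N = 152.1 kN, compressive.
σ_{brass} = P / A = 152100 / 2225 = 68.38 MPa.

σ ≈ 68.4 MPa (compressive)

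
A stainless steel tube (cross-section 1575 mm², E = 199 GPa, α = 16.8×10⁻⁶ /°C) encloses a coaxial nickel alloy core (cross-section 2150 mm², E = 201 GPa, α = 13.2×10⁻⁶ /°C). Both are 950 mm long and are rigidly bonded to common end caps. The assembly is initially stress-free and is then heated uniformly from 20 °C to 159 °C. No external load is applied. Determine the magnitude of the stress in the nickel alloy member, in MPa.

The stainless steel has the larger α, so on heating it would change length more than the nickel alloy if both were free. The rigid plates force a common final length, so the stainless steel is put into compression and the nickel alloy into tension, with equal and opposite forces P (no external load).
Equating the net (thermal + elastic) strains gives |α₁ − α₂|·ΔT = P·[1/(A₁E₁) + 1/(A₂E₂)].
|α₁ − α₂|·ΔT = 3.6×10⁻⁶ × 139 = 0.0005004.
1/(A₁E₁) + 1/(A₂E₂) = 1/(1575×199×10³) + 1/(2150×201×10³) = 5.505×10⁻⁹ N⁻¹.
P = 0.0005004 / 5.505×10⁻⁹ = 90910 N = 90.91 kN.
σ_{nickel alloy} = P/A₂ = 90910/2150 = 42.28 MPa, tensile.

σ ≈ 42.3 MPa (tensile)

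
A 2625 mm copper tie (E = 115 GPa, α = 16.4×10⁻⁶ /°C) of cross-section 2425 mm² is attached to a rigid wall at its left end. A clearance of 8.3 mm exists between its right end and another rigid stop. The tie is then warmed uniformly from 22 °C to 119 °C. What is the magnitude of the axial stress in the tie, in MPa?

σ ≈ 0 MPa

Free thermal elongation = αΔT L = 16.4×10⁻⁶ × 97 × 2625 = 4.176 mm.
This is smaller than the 8.3 mm clearance, so the tie expands freely without reaching the stop — the stress is zero.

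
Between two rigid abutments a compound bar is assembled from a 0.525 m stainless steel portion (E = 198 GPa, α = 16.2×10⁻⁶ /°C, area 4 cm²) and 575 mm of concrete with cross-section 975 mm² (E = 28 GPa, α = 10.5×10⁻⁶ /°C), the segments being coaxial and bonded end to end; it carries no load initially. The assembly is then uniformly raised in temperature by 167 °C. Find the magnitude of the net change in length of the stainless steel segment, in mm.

|ΔL| ≈ 0.839 mm

With the walls removed the bar would change length by δ_free = Σ αᵢΔT Lᵢ = 16.2×10⁻⁶×167×525 + 10.5×10⁻⁶×167×575 = 2.429 mm.
The walls prevent any net length change, so an axial force P (same in every segment) develops. Compatibility: P · Σ Lᵢ/(AᵢEᵢ) = δ_free.
The series flexibility is Σ Lᵢ/(AᵢEᵢ) = 525/(400×198×10³) + 575/(975×28×10³) = 2.769×10⁻⁵ mm/N.
P = 2.429 / 2.769×10⁻⁵ = 87700 N = 87.7 kN, compressive.
For the stainless steel segment, free thermal change = 16.2×10⁻⁶×167×525 = 1.42 mm and elastic change from P = 87700×525/(400×198×10³) = 0.5814 mm; these oppose, so the net change is 0.839 mm (segment lengthens).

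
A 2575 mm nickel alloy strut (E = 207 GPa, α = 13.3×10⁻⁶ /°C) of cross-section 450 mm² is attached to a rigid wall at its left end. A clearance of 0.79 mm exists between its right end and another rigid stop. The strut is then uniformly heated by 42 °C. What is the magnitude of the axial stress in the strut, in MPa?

σ ≈ 52.1 MPa (compressive)

Free thermal elongation = αΔT L = 13.3×10⁻⁶ × 42 × 2575 = 1.438 mm.
The gap closes (δ_free > 0.79 mm) and the wall then resists a further 1.438 − 0.79 = 0.6484 mm of expansion.
So σ = E(δ_free − g)/L = 207×10³ × 0.6484/2575 = 52.12 MPa.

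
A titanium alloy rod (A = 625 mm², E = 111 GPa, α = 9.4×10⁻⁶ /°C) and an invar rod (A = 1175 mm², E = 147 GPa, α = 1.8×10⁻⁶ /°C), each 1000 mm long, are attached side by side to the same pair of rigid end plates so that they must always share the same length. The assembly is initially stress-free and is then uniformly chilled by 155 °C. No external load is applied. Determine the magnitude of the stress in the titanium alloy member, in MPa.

σ ≈ 93.3 MPa (tensile)

Both members must finish at the same length. With the larger α, the titanium alloy tends to over-contract; the plates restrain it, putting the titanium alloy in tension and the invar in compression. With no external load the two internal forces are equal and opposite, magnitude P.
Equating the net (thermal + elastic) strains gives |α₁ − α₂|·ΔT = P·[1/(A₁E₁) + 1/(A₂E₂)].
|α₁ − α₂|·ΔT = 7.6×10⁻⁶ × 155 = 0.001178.
1/(A₁E₁) + 1/(A₂E₂) = 1/(625×111×10³) + 1/(1175×147×10³) = 2.02×10⁻⁸ N⁻¹.
P = 0.001178 / 2.02×10⁻⁸ = 58310 N = 58.31 kN.
σ_{titanium alloy} = P/A₁ = 58310/625 = 93.29 MPa, tensile.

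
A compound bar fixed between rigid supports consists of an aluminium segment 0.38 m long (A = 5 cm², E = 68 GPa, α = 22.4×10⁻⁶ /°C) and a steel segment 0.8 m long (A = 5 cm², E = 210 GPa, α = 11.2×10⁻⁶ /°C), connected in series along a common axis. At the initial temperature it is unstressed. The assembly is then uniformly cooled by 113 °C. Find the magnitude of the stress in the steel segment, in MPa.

Free thermal contraction of the whole bar: Σ αᵢΔT Lᵢ = 22.4×10⁻⁶×113×380 + 11.2×10⁻⁶×113×800 = 1.974 mm.
Since the ends are fixed, an axial force P builds up, equal in every segment, with P · Σ Lᵢ/(AᵢEᵢ) = δ_free.
Σ Lᵢ/(AᵢEᵢ) = 380/(500×68×10³) + 800/(500×210×10³) = 1.88×10⁻⁵ mm/N.
So P = 1.974 / 1.88×10⁻⁵ = 105 kN, tensile.
σ_{steel} = P / A = 105000 / 500 = 210.1 MPa.

σ ≈ 210 MPa (tensile)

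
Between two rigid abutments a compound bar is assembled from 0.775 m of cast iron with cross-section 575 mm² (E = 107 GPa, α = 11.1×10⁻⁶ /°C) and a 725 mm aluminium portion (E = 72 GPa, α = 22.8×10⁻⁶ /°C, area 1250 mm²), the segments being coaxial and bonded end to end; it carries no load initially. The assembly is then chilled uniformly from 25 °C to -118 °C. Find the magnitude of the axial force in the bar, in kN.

Free thermal contraction of the whole bar: Σ αᵢΔT Lᵢ = 11.1×10⁻⁶×143×775 + 22.8×10⁻⁶×143×725 = 3.594 mm.
The walls prevent any net length change, so an axial force P (same in every segment) develops. Compatibility: P · Σ Lᵢ/(AᵢEᵢ) = δ_free.
Σ Lᵢ/(AᵢEᵢ) = 775/(575×107×10³) + 725/(1250×72×10³) = 2.065×10⁻⁵ mm/N.
P = 3.594 / 2.065×10⁻⁵ = 174000 N = 174 kN, tensile.

P ≈ 174 kN (tensile)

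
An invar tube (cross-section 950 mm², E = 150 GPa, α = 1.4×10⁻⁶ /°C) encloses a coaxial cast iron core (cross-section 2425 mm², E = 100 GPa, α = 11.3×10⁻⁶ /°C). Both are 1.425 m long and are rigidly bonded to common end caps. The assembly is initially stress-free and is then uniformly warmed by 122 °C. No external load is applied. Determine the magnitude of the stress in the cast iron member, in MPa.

σ ≈ 44.7 MPa (compressive)

Both members must finish at the same length. With the larger α, the cast iron tends to over-expand; the plates restrain it, putting the cast iron in compression and the invar in tension. With no external load the two internal forces are equal and opposite, magnitude P.
Compatibility of the two members (thermal + elastic change equal): (α₁ − α₂)ΔT = P·[1/(A₁E₁) + 1/(A₂E₂)].
|α₁ − α₂|·ΔT = 9.9×10⁻⁶ × 122 = 0.001208.
1/(A₁E₁) + 1/(A₂E₂) = 1/(950×150×10³) + 1/(2425×100×10³) = 1.114×10⁻⁸ N⁻¹.
P = 0.001208 / 1.114×10⁻⁸ = 108400 N = 108.4 kN.
σ_{cast iron} = P/A₂ = 108400/2425 = 44.7 MPa, compressive.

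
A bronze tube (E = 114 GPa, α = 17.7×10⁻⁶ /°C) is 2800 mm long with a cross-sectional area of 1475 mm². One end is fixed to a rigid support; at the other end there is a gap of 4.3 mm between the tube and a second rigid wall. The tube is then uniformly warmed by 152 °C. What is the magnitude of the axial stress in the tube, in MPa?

Free thermal elongation = αΔT L = 17.7×10⁻⁶ × 152 × 2800 = 7.533 mm.
The gap closes (δ_free > 4.3 mm) and the wall then resists a further 7.533 − 4.3 = 3.233 mm of expansion.
That suppressed elongation corresponds to σ = E·Δ/L = 114×10³ × 3.233/2800 = 131.6 MPa.

σ ≈ 132 MPa (compressive)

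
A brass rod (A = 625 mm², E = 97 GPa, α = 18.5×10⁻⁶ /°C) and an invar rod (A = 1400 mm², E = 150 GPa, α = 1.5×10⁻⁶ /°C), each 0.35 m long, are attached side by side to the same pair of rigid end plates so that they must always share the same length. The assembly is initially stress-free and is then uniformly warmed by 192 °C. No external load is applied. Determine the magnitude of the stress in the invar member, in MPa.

Both members must finish at the same length. With the larger α, the brass tends to over-expand; the plates restrain it, putting the brass in compression and the invar in tension. With no external load the two internal forces are equal and opposite, magnitude P.
Compatibility of the two members (thermal + elastic change equal): (α₁ − α₂)ΔT = P·[1/(A₁E₁) + 1/(A₂E₂)].
|α₁ − α₂|·ΔT = 17×10⁻⁶ × 192 = 0.003264.
1/(A₁E₁) + 1/(A₂E₂) = 1/(625×97×10³) + 1/(1400×150×10³) = 2.126×10⁻⁸ N⁻¹.
So P = 0.003264 / 2.126×10⁻⁸ = 153.6 kN.
σ_{invar} = P/A₂ = 153600/1400 = 109.7 MPa, tensile.

σ ≈ 110 MPa (tensile)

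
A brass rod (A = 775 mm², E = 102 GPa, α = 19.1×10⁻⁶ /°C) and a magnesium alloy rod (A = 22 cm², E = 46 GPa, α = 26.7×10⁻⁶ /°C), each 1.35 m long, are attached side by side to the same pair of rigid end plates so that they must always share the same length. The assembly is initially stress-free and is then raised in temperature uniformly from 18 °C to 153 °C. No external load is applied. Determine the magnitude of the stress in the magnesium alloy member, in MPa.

Both members must finish at the same length. With the larger α, the magnesium alloy tends to over-expand; the plates restrain it, putting the magnesium alloy in compression and the brass in tension. With no external load the two internal forces are equal and opposite, magnitude P.
Setting the final lengths equal and cancelling L: (α₁ − α₂)ΔT = P/(A₁E₁) + P/(A₂E₂).
|α₁ − α₂|·ΔT = 7.6×10⁻⁶ × 135 = 0.001026.
1/(A₁E₁) + 1/(A₂E₂) = 1/(775×102×10³) + 1/(2200×46×10³) = 2.253×10⁻⁸ N⁻¹.
So P = 0.001026 / 2.253×10⁻⁸ = 45.54 kN.
σ_{magnesium alloy} = P/A₂ = 45540/2200 = 20.7 MPa, compressive.

σ ≈ 20.7 MPa (compressive)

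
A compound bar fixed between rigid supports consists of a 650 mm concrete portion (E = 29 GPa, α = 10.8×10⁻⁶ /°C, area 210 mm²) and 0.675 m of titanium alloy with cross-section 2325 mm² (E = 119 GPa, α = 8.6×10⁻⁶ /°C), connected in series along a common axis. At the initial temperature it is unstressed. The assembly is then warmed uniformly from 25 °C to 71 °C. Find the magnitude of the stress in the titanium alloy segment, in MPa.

σ ≈ 2.32 MPa (compressive)

Free thermal expansion of the whole bar: Σ αᵢΔT Lᵢ = 10.8×10⁻⁶×46×650 + 8.6×10⁻⁶×46×675 = 0.5899 mm.
The rigid supports impose zero overall length change; the single axial force P common to all segments must satisfy P Σ Lᵢ/(AᵢEᵢ) = δ_free.
The series flexibility is Σ Lᵢ/(AᵢEᵢ) = 650/(210×29×10³) + 675/(2325×119×10³) = 0.0001092 mm/N.
P = 0.5899 / 0.0001092 = 5404 N = 5.404 kN, compressive.
σ_{titanium alloy} = P / A = 5404 / 2325 = 2.324 MPa.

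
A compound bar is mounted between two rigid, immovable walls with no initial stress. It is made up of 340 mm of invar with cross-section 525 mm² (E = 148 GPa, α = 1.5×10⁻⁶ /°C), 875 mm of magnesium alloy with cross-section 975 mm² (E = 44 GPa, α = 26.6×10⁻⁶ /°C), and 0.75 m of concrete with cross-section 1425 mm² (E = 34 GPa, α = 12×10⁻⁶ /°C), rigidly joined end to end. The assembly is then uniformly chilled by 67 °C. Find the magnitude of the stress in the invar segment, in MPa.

With the walls removed the bar would change length by δ_free = Σ αᵢΔT Lᵢ = 1.5×10⁻⁶×67×340 + 26.6×10⁻⁶×67×875 + 12×10⁻⁶×67×750 = 2.197 mm.
Since the ends are fixed, an axial force P builds up, equal in every segment, with P · Σ Lᵢ/(AᵢEᵢ) = δ_free.
The series flexibility is Σ Lᵢ/(AᵢEᵢ) = 340/(525×148×10³) + 875/(975×44×10³) + 750/(1425×34×10³) = 4.025×10⁻⁵ mm/N.
So P = 2.197 / 4.025×10⁻⁵ = 54.57 kN, tensile.
σ_{invar} = P / A = 54570 / 525 = 103.9 MPa.

σ ≈ 104 MPa (tensile)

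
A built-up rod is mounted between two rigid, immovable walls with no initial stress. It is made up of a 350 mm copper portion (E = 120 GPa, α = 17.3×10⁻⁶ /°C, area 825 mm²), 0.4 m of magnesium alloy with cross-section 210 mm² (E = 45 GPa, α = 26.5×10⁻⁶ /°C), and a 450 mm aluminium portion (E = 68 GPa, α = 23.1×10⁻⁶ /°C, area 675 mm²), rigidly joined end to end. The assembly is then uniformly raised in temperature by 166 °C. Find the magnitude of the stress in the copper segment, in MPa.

Free thermal expansion of the whole bar: Σ αᵢΔT Lᵢ = 17.3×10⁻⁶×166×350 + 26.5×10⁻⁶×166×400 + 23.1×10⁻⁶×166×450 = 4.49 mm.
The walls prevent any net length change, so an axial force P (same in every segment) develops. Compatibility: P · Σ Lᵢ/(AᵢEᵢ) = δ_free.
Σ Lᵢ/(AᵢEᵢ) = 350/(825×120×10³) + 400/(210×45×10³) + 450/(675×68×10³) = 5.567×10⁻⁵ mm/N.
So P = 4.49 / 5.567×10⁻⁵ = 80.66 kN, compressive.
σ_{copper} = P / A = 80660 / 825 = 97.77 MPa.

σ ≈ 97.8 MPa (compressive)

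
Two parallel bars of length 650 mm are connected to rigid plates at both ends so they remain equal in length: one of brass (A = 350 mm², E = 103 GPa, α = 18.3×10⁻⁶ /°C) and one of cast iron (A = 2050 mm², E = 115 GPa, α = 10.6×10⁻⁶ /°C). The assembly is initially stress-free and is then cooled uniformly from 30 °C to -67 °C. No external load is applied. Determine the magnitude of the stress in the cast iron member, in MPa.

Both members must finish at the same length. With the larger α, the brass tends to over-contract; the plates restrain it, putting the brass in tension and the cast iron in compression. With no external load the two internal forces are equal and opposite, magnitude P.
Compatibility of the two members (thermal + elastic change equal): (α₁ − α₂)ΔT = P·[1/(A₁E₁) + 1/(A₂E₂)].
|α₁ − α₂|·ΔT = 7.7×10⁻⁶ × 97 = 0.0007469.
1/(A₁E₁) + 1/(A₂E₂) = 1/(350×103×10³) + 1/(2050×115×10³) = 3.198×10⁻⁸ N⁻¹.
P = 0.0007469 / 3.198×10⁻⁸ = 23350 N = 23.35 kN.
σ_{cast iron} = P/A₂ = 23350/2050 = 11.39 MPa, compressive.

σ ≈ 11.4 MPa (compressive)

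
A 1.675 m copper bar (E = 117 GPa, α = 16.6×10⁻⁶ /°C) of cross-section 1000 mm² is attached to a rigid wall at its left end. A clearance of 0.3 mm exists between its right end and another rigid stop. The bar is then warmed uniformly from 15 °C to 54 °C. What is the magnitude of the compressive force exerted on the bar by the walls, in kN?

P ≈ 54.8 kN

Free thermal elongation = αΔT L = 16.6×10⁻⁶ × 39 × 1675 = 1.084 mm.
This exceeds the 0.3 mm gap, so the wall pushes back. The portion of expansion that must be recovered elastically is δ_free − gap = 1.084 − 0.3 = 0.7844 mm.
That suppressed elongation corresponds to σ = E·Δ/L = 117×10³ × 0.7844/1675 = 54.79 MPa.
P = σA = 54.79 × 1000 = 54.79 kN.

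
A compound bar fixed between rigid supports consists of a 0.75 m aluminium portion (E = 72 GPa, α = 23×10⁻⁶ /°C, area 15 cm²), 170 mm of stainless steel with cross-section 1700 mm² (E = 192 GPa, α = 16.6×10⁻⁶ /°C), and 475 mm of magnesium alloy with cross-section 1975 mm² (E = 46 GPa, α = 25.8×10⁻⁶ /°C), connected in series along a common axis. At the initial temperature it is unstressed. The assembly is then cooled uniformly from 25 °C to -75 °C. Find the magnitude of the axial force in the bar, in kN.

If the supports were absent, the total length change would be Σ αᵢΔT Lᵢ = 23×10⁻⁶×100×750 + 16.6×10⁻⁶×100×170 + 25.8×10⁻⁶×100×475 = 3.233 mm.
The walls prevent any net length change, so an axial force P (same in every segment) develops. Compatibility: P · Σ Lᵢ/(AᵢEᵢ) = δ_free.
Σ Lᵢ/(AᵢEᵢ) = 750/(1500×72×10³) + 170/(1700×192×10³) + 475/(1975×46×10³) = 1.269×10⁻⁵ mm/N.
Hence P = δ_free / Σ(L/AE) = 3.233/1.269×10⁻⁵ = 254.7 kN (tensile).

P ≈ 255 kN (tensile)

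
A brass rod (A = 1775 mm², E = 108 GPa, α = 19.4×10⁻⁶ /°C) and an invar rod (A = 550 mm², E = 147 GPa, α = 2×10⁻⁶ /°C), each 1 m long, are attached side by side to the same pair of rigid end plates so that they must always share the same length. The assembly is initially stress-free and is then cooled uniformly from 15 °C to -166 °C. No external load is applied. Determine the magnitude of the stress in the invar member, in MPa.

σ ≈ 326 MPa (compressive)

The brass has the larger α, so on cooling it would change length more than the invar if both were free. The rigid plates force a common final length, so the brass is put into tension and the invar into compression, with equal and opposite forces P (no external load).
Compatibility of the two members (thermal + elastic change equal): (α₁ − α₂)ΔT = P·[1/(A₁E₁) + 1/(A₂E₂)].
|α₁ − α₂|·ΔT = 17.4×10⁻⁶ × 181 = 0.003149.
1/(A₁E₁) + 1/(A₂E₂) = 1/(1775×108×10³) + 1/(550×147×10³) = 1.759×10⁻⁸ N⁻¹.
So P = 0.003149 / 1.759×10⁻⁸ = 179.1 kN.
σ_{invar} = P/A₂ = 179100/550 = 325.6 MPa, compressive.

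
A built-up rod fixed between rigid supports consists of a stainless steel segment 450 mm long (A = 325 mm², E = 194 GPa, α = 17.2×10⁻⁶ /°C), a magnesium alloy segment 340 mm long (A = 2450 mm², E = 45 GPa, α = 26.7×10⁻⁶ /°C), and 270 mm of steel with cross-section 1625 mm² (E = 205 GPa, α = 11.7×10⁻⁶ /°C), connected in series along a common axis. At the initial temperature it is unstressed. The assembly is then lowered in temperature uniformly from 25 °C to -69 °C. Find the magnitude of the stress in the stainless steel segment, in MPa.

Free thermal contraction of the whole bar: Σ αᵢΔT Lᵢ = 17.2×10⁻⁶×94×450 + 26.7×10⁻⁶×94×340 + 11.7×10⁻⁶×94×270 = 1.878 mm.
The rigid supports impose zero overall length change; the single axial force P common to all segments must satisfy P Σ Lᵢ/(AᵢEᵢ) = δ_free.
Σ Lᵢ/(AᵢEᵢ) = 450/(325×194×10³) + 340/(2450×45×10³) + 270/(1625×205×10³) = 1.103×10⁻⁵ mm/N.
P = 1.878 / 1.103×10⁻⁵ = 170200 N = 170.2 kN, tensile.
σ_{stainless steel} = P / A = 170200 / 325 = 523.8 MPa.

σ ≈ 524 MPa (tensile)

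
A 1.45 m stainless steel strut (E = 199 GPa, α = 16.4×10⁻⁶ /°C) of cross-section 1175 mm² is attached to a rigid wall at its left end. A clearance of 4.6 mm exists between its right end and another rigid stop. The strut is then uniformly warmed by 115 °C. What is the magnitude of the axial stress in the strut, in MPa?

If the wall were absent the strut would grow by αΔT L = 16.4×10⁻⁶ × 115 × 1450 = 2.735 mm.
Since δ_free = 2.73 mm is less than the 4.6 mm gap, the strut never touches the wall. No axial force develops.

σ ≈ 0 MPa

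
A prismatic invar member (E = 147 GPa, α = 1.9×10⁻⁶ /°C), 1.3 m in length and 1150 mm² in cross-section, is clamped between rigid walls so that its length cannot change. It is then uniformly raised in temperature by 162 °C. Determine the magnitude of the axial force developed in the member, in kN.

The ends cannot move, so σ = EαΔT = 147×10³ × 1.9×10⁻⁶ × 162 = 45.25 MPa.
Axial force P = σA = 45.25 × 1150 = 52030 N = 52.03 kN, compressive.

P ≈ 52 kN (compressive)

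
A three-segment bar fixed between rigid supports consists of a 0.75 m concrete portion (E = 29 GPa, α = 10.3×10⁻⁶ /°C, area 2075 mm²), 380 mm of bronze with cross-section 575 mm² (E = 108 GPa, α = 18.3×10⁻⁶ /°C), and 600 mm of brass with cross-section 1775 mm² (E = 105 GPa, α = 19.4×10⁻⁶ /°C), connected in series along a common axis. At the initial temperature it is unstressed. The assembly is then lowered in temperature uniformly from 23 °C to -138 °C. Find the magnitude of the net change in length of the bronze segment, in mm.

|ΔL| ≈ 0.0697 mm

Free thermal contraction of the whole bar: Σ αᵢΔT Lᵢ = 10.3×10⁻⁶×161×750 + 18.3×10⁻⁶×161×380 + 19.4×10⁻⁶×161×600 = 4.237 mm.
The walls prevent any net length change, so an axial force P (same in every segment) develops. Compatibility: P · Σ Lᵢ/(AᵢEᵢ) = δ_free.
The series flexibility is Σ Lᵢ/(AᵢEᵢ) = 750/(2075×29×10³) + 380/(575×108×10³) + 600/(1775×105×10³) = 2.18×10⁻⁵ mm/N.
So P = 4.237 / 2.18×10⁻⁵ = 194.4 kN, tensile.
For the bronze segment, free thermal change = 18.3×10⁻⁶×161×380 = 1.12 mm and elastic change from P = 194400×380/(575×108×10³) = 1.189 mm; these oppose, so the net change is 0.0697 mm (segment lengthens).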